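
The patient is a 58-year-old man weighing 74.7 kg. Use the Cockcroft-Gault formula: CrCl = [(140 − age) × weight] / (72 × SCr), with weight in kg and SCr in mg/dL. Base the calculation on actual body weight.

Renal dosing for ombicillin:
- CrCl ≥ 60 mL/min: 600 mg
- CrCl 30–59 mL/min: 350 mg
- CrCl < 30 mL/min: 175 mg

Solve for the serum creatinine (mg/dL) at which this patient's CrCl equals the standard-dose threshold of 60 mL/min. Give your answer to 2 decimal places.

1.42 mg/dL

Standard dose requires CrCl ≥ 60 mL/min.
Set (140 − 58) × 74.7 / (72 × SCr) = 60
SCr = (140 − 58) × 74.7 / (72 × 60) = 1.418 mg/dL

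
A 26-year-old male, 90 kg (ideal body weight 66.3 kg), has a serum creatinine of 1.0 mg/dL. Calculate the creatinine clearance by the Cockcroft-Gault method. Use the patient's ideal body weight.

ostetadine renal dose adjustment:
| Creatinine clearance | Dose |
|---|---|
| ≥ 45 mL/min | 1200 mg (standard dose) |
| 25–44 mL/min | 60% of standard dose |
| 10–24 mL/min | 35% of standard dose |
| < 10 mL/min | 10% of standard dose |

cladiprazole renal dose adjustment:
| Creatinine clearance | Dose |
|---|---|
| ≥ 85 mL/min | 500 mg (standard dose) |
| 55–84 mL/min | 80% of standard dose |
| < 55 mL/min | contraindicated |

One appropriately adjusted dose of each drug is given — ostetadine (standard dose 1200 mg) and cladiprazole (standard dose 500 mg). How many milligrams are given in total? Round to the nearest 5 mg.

1700 mg

CrCl = (140 − 26) × 66.3 / (72 × 1) = 7558.2 / 72.00 ≈ 105.0 mL/min
CrCl ≈ 105 mL/min.
ostetadine: ≥ 45 mL/min → 100% of 1200 mg = 1200 mg.
cladiprazole: ≥ 85 mL/min → 100% of 500 mg = 500 mg.
Total = 1200 + 500 = 1700 mg.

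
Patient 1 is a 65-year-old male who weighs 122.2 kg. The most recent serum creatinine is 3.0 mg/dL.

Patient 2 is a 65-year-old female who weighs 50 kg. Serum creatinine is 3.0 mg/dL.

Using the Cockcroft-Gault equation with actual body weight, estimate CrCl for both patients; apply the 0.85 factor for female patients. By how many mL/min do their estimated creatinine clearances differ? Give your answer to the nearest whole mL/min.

28 mL/min

Patient 1: CrCl = (140 − 65) × 122.2 / (72 × 3) = 9165.0 / 216.00 ≈ 42.4 mL/min
Patient 2: CrCl = (140 − 65) × 50 / (72 × 3) × 0.85 = 3750.0 / 216.00 × 0.85 ≈ 14.8 mL/min
|42.4 − 14.8| = 27.6 mL/min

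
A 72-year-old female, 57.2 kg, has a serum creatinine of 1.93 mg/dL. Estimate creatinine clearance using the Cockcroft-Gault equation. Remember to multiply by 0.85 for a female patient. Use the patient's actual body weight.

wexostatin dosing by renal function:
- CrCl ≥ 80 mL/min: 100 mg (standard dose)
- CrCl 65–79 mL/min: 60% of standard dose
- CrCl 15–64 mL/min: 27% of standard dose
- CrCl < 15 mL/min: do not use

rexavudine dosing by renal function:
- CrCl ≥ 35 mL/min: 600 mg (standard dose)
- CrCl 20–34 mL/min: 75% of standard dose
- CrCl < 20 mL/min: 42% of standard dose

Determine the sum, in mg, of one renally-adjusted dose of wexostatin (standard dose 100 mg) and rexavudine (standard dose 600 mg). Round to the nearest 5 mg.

475 mg

CrCl = (140 − 72) × 57.2 / (72 × 1.93) × 0.85 = 3889.6 / 138.96 × 0.85 ≈ 23.8 mL/min
CrCl ≈ 24 mL/min.
wexostatin: 15–64 mL/min → 27% of 100 mg = 27 mg.
rexavudine: 20–34 mL/min → 75% of 600 mg = 450 mg.
Total = 27 + 450 = 477 mg.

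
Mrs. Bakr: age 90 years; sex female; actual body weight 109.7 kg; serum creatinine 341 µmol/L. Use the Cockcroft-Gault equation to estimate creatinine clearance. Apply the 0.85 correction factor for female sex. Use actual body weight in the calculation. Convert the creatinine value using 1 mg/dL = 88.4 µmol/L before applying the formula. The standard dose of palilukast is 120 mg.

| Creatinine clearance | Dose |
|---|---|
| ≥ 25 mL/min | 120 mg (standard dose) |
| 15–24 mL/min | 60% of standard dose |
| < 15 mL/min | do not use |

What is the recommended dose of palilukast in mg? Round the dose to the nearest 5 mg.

70 mg

SCr = 341 / 88.4 = 3.857 mg/dL
CrCl = (140 − 90) × 109.7 / (72 × 3.857) × 0.85 = 5485.0 / 277.70 × 0.85 ≈ 16.8 mL/min
CrCl ≈ 17 mL/min → bracket 15–24 mL/min.
60% of 120 mg = 72 mg → 70 mg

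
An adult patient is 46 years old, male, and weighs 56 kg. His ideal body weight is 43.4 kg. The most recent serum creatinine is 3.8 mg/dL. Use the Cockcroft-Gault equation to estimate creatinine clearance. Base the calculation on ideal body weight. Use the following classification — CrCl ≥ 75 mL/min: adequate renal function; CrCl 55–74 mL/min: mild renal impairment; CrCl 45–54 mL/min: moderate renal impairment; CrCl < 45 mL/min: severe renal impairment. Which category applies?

CrCl = (140 − 46) × 43.4 / (72 × 3.8) = 4079.6 / 273.60 ≈ 14.9 mL/min
15 mL/min falls in the 'severe renal impairment' range.

severe renal impairment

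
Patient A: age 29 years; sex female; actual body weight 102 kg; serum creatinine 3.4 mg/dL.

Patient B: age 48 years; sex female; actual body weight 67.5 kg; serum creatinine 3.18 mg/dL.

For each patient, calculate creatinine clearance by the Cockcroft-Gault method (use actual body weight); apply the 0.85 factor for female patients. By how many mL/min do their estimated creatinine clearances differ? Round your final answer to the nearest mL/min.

Patient A: CrCl = (140 − 29) × 102 / (72 × 3.4) × 0.85 = 11322.0 / 244.80 × 0.85 ≈ 39.3 mL/min
Patient B: CrCl = (140 − 48) × 67.5 / (72 × 3.18) × 0.85 = 6210.0 / 228.96 × 0.85 ≈ 23.1 mL/min
|39.3 − 23.1| = 16.2 mL/min

16 mL/min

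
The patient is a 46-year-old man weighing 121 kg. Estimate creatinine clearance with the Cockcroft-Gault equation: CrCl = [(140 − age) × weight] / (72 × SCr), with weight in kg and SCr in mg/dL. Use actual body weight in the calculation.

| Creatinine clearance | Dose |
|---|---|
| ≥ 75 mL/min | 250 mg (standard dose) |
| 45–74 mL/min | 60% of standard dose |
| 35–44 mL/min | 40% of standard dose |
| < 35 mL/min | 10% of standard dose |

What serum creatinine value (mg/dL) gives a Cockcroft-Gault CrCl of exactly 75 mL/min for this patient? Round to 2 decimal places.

2.11 mg/dL

Standard dose requires CrCl ≥ 75 mL/min.
Set (140 − 46) × 121 / (72 × SCr) = 75
SCr = (140 − 46) × 121 / (72 × 75) = 2.106 mg/dL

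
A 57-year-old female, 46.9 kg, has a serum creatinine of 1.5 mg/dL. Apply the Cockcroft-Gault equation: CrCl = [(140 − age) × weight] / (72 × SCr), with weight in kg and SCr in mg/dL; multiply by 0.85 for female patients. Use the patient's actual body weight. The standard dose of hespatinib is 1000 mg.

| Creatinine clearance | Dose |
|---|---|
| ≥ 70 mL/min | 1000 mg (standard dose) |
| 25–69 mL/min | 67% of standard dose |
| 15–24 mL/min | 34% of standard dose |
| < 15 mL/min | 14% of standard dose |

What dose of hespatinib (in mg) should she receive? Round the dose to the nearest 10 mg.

CrCl = (140 − 57) × 46.9 / (72 × 1.5) × 0.85 = 3892.7 / 108.00 × 0.85 ≈ 30.6 mL/min
CrCl ≈ 31 mL/min → bracket 25–69 mL/min.
67% of 1000 mg = 670 mg

670 mg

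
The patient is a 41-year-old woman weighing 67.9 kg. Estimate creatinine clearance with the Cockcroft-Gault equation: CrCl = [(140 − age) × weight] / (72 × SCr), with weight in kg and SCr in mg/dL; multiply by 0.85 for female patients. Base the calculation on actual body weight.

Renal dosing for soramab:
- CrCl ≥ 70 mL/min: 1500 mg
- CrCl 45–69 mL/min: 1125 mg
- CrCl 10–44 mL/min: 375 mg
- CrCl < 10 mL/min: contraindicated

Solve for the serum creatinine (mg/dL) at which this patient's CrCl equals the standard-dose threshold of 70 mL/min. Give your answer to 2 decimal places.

Standard dose requires CrCl ≥ 70 mL/min.
Set (140 − 41) × 67.9 × 0.85 / (72 × SCr) = 70
SCr = (140 − 41) × 67.9 × 0.85 / (72 × 70) = 1.134 mg/dL

1.13 mg/dL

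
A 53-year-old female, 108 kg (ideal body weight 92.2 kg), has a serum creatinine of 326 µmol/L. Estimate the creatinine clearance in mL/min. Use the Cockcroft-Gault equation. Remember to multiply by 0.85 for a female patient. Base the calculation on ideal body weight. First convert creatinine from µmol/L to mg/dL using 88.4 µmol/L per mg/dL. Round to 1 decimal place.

SCr = 326 / 88.4 = 3.688 mg/dL
CrCl = (140 − 53) × 92.2 / (72 × 3.688) × 0.85 = 8021.4 / 265.54 × 0.85 ≈ 25.7 mL/min

25.7 mL/min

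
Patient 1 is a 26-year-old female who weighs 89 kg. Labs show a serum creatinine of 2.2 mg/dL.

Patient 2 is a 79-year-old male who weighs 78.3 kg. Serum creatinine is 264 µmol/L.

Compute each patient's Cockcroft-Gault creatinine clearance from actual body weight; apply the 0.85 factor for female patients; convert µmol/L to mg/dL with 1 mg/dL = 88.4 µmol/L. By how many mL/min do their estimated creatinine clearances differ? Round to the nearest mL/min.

32 mL/min

Patient 1: CrCl = (140 − 26) × 89 / (72 × 2.2) × 0.85 = 10146.0 / 158.40 × 0.85 ≈ 54.4 mL/min
Patient 2: SCr = 264 / 88.4 = 2.986 mg/dL
Patient 2: CrCl = (140 − 79) × 78.3 / (72 × 2.986) = 4776.3 / 214.99 ≈ 22.2 mL/min
|54.4 − 22.2| = 32.2 mL/min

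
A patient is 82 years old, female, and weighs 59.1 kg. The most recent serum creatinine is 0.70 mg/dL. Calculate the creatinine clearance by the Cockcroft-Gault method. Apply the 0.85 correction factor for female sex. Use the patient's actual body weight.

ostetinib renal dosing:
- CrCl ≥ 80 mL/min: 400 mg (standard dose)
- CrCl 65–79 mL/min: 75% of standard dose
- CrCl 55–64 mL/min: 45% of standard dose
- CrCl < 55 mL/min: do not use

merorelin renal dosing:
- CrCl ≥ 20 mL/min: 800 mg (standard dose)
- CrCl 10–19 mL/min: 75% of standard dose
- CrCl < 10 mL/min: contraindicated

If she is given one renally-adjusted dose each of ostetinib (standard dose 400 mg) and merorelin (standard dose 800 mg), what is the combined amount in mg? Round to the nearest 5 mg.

CrCl = (140 − 82) × 59.1 / (72 × 0.7) × 0.85 = 3427.8 / 50.40 × 0.85 ≈ 57.8 mL/min
CrCl ≈ 58 mL/min.
ostetinib: 55–64 mL/min → 45% of 400 mg = 180 mg.
merorelin: ≥ 20 mL/min → 100% of 800 mg = 800 mg.
Total = 180 + 800 = 980 mg.

980 mg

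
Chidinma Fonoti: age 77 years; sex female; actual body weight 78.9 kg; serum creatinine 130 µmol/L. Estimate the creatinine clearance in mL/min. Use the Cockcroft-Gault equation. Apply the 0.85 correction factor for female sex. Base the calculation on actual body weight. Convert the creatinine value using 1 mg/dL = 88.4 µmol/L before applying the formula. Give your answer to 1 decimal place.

SCr = 130 / 88.4 = 1.471 mg/dL
CrCl = (140 − 77) × 78.9 / (72 × 1.471) × 0.85 = 4970.7 / 105.91 × 0.85 ≈ 39.9 mL/min

39.9 mL/min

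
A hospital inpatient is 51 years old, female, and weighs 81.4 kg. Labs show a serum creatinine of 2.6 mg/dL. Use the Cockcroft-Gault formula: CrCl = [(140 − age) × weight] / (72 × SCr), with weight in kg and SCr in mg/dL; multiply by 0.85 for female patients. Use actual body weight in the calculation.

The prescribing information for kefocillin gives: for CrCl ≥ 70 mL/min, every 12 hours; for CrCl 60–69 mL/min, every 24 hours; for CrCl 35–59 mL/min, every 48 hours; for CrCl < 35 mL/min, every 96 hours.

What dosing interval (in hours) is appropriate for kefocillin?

every 96 hours

CrCl = (140 − 51) × 81.4 / (72 × 2.6) × 0.85 = 7244.6 / 187.20 × 0.85 ≈ 32.9 mL/min
CrCl ≈ 33 mL/min → bracket < 35 mL/min → every 96 hours.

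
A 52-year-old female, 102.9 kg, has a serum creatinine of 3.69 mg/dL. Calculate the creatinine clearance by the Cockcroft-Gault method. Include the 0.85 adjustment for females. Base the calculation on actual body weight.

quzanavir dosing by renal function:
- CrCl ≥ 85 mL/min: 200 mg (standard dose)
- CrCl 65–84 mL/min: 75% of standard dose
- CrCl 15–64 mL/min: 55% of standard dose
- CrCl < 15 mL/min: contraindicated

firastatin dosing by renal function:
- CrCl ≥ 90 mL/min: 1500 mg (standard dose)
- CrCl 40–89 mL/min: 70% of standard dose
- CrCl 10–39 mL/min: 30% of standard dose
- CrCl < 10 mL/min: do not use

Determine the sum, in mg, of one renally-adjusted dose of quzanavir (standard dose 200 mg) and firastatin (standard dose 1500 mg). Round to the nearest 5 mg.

560 mg

CrCl = (140 − 52) × 102.9 / (72 × 3.69) × 0.85 = 9055.2 / 265.68 × 0.85 ≈ 29.0 mL/min
CrCl ≈ 29 mL/min.
quzanavir: 15–64 mL/min → 55% of 200 mg = 110 mg.
firastatin: 10–39 mL/min → 30% of 1500 mg = 450 mg.
Total = 110 + 450 = 560 mg.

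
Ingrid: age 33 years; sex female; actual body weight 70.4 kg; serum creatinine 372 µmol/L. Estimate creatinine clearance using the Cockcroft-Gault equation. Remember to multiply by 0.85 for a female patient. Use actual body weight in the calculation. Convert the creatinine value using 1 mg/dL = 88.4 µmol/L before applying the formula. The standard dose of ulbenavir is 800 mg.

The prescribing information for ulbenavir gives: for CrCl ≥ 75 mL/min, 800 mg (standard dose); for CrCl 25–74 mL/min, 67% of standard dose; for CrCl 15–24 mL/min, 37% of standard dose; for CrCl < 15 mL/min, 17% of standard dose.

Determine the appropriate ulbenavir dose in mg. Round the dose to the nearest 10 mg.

SCr = 372 / 88.4 = 4.208 mg/dL
CrCl = (140 − 33) × 70.4 / (72 × 4.208) × 0.85 = 7532.8 / 302.98 × 0.85 ≈ 21.1 mL/min
CrCl ≈ 21 mL/min → bracket 15–24 mL/min.
37% of 800 mg = 296 mg → 300 mg

300 mg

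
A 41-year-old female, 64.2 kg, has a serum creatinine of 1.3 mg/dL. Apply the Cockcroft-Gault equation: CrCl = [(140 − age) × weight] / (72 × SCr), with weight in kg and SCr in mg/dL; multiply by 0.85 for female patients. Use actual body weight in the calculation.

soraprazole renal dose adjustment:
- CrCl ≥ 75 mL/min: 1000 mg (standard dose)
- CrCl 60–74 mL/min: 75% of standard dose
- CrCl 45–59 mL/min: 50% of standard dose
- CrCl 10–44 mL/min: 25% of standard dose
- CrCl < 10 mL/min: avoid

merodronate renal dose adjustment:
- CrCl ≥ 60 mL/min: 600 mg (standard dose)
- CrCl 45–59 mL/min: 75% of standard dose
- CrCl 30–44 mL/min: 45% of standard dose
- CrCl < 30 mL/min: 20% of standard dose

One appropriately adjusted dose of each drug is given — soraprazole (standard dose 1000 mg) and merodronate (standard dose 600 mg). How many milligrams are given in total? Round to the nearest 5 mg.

CrCl = (140 − 41) × 64.2 / (72 × 1.3) × 0.85 = 6355.8 / 93.60 × 0.85 ≈ 57.7 mL/min
CrCl ≈ 58 mL/min.
soraprazole: 45–59 mL/min → 50% of 1000 mg = 500 mg.
merodronate: 45–59 mL/min → 75% of 600 mg = 450 mg.
Total = 500 + 450 = 950 mg.

950 mg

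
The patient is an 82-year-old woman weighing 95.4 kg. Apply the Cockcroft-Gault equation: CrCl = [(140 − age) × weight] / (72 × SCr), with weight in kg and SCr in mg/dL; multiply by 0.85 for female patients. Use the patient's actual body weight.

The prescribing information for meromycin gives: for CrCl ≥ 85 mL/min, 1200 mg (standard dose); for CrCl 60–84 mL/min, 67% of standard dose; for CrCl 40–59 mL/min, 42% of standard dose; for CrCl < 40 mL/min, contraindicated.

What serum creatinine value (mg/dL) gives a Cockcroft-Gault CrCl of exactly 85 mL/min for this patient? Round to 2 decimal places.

0.77 mg/dL

Standard dose requires CrCl ≥ 85 mL/min.
Set (140 − 82) × 95.4 × 0.85 / (72 × SCr) = 85
SCr = (140 − 82) × 95.4 × 0.85 / (72 × 85) = 0.769 mg/dL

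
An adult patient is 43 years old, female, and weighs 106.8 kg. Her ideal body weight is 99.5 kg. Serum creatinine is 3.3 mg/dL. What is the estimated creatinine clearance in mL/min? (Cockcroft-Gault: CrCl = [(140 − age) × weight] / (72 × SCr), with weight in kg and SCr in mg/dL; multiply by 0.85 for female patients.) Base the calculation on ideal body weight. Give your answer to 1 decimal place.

34.5 mL/min

CrCl = (140 − 43) × 99.5 / (72 × 3.3) × 0.85 = 9651.5 / 237.60 × 0.85 ≈ 34.5 mL/min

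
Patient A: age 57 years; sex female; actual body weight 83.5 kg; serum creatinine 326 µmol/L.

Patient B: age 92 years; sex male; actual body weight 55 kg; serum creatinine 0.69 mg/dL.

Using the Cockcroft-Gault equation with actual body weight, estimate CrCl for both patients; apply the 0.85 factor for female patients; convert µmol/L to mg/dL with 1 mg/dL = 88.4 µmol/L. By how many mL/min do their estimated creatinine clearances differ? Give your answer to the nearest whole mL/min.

31 mL/min

Patient A: SCr = 326 / 88.4 = 3.688 mg/dL
Patient A: CrCl = (140 − 57) × 83.5 / (72 × 3.688) × 0.85 = 6930.5 / 265.54 × 0.85 ≈ 22.2 mL/min
Patient B: CrCl = (140 − 92) × 55 / (72 × 0.69) = 2640.0 / 49.68 ≈ 53.1 mL/min
|22.2 − 53.1| = 30.9 mL/min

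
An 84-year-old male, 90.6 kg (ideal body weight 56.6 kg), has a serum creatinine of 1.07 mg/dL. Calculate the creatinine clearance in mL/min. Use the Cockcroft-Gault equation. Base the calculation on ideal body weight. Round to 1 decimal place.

41.1 mL/min

CrCl = (140 − 84) × 56.6 / (72 × 1.07) = 3169.6 / 77.04 ≈ 41.1 mL/min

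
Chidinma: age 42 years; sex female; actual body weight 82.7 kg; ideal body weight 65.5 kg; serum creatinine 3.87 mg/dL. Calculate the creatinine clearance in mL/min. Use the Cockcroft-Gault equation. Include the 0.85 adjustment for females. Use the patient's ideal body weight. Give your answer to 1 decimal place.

19.6 mL/min

CrCl = (140 − 42) × 65.5 / (72 × 3.87) × 0.85 = 6419.0 / 278.64 × 0.85 ≈ 19.6 mL/min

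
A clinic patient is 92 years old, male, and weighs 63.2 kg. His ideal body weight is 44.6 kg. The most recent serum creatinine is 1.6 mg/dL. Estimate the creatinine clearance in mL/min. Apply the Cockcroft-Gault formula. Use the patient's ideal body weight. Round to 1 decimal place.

18.6 mL/min

CrCl = (140 − 92) × 44.6 / (72 × 1.6) = 2140.8 / 115.20 ≈ 18.6 mL/min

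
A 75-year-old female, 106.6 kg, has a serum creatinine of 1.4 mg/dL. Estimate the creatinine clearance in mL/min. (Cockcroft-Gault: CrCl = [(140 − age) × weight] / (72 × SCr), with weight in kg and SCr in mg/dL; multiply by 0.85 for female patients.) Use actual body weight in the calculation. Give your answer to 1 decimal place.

58.4 mL/min

CrCl = (140 − 75) × 106.6 / (72 × 1.4) × 0.85 = 6929.0 / 100.80 × 0.85 ≈ 58.4 mL/min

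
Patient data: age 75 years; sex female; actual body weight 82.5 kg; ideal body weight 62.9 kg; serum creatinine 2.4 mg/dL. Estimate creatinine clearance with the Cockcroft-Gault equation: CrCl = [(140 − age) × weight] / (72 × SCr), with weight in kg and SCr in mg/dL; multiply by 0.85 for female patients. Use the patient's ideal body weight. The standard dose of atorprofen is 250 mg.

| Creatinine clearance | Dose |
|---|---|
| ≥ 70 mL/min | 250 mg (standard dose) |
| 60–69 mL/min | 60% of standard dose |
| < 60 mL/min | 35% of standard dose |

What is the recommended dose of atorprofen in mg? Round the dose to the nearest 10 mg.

CrCl = (140 − 75) × 62.9 / (72 × 2.4) × 0.85 = 4088.5 / 172.80 × 0.85 ≈ 20.1 mL/min
CrCl ≈ 20 mL/min → bracket < 60 mL/min.
35% of 250 mg = 87.5 mg → 90 mg

90 mg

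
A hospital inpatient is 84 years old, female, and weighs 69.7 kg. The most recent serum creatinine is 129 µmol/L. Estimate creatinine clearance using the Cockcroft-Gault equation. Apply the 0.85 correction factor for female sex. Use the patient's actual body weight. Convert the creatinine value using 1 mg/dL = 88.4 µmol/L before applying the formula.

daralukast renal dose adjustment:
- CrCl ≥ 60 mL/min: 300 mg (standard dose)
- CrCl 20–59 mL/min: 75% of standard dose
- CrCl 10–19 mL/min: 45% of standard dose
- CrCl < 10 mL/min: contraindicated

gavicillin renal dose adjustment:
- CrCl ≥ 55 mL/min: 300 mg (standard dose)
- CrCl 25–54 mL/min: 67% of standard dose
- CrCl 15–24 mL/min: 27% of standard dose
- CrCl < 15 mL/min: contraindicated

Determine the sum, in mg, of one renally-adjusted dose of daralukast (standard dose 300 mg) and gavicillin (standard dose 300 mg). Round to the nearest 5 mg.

SCr = 129 / 88.4 = 1.459 mg/dL
CrCl = (140 − 84) × 69.7 / (72 × 1.459) × 0.85 = 3903.2 / 105.05 × 0.85 ≈ 31.6 mL/min
CrCl ≈ 32 mL/min.
daralukast: 20–59 mL/min → 75% of 300 mg = 225 mg.
gavicillin: 25–54 mL/min → 67% of 300 mg = 201 mg.
Total = 225 + 201 = 426 mg.

425 mg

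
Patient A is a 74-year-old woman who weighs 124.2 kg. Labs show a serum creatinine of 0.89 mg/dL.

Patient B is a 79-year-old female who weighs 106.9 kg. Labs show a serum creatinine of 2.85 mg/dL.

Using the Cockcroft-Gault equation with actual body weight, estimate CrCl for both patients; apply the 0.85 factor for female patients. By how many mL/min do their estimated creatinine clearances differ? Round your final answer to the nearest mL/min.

82 mL/min

Patient A: CrCl = (140 − 74) × 124.2 / (72 × 0.89) × 0.85 = 8197.2 / 64.08 × 0.85 ≈ 108.7 mL/min
Patient B: CrCl = (140 − 79) × 106.9 / (72 × 2.85) × 0.85 = 6520.9 / 205.20 × 0.85 ≈ 27.0 mL/min
|108.7 − 27.0| = 81.7 mL/min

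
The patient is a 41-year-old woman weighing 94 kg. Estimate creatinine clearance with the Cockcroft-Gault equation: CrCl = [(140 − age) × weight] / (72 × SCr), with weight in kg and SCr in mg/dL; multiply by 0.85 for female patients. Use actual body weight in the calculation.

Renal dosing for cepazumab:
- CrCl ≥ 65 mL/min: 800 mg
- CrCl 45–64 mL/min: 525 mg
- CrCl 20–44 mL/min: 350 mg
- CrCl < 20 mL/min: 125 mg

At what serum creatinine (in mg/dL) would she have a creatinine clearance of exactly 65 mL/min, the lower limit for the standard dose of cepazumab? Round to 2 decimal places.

1.69 mg/dL

Standard dose requires CrCl ≥ 65 mL/min.
Set (140 − 41) × 94 × 0.85 / (72 × SCr) = 65
SCr = (140 − 41) × 94 × 0.85 / (72 × 65) = 1.690 mg/dL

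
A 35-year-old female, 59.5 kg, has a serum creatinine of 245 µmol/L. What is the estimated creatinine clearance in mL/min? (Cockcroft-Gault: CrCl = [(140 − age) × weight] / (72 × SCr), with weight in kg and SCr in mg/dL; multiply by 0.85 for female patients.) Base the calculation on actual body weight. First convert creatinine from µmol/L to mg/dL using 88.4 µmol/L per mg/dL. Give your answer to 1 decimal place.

SCr = 245 / 88.4 = 2.771 mg/dL
CrCl = (140 − 35) × 59.5 / (72 × 2.771) × 0.85 = 6247.5 / 199.51 × 0.85 ≈ 26.6 mL/min

26.6 mL/min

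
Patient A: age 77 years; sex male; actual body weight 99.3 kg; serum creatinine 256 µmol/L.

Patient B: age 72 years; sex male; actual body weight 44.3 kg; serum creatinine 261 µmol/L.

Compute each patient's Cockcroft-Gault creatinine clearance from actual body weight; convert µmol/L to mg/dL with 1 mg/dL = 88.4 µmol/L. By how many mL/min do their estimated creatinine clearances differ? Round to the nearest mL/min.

Patient A: SCr = 256 / 88.4 = 2.896 mg/dL
Patient A: CrCl = (140 − 77) × 99.3 / (72 × 2.896) = 6255.9 / 208.51 ≈ 30.0 mL/min
Patient B: SCr = 261 / 88.4 = 2.952 mg/dL
Patient B: CrCl = (140 − 72) × 44.3 / (72 × 2.952) = 3012.4 / 212.54 ≈ 14.2 mL/min
|30.0 − 14.2| = 15.8 mL/min

16 mL/min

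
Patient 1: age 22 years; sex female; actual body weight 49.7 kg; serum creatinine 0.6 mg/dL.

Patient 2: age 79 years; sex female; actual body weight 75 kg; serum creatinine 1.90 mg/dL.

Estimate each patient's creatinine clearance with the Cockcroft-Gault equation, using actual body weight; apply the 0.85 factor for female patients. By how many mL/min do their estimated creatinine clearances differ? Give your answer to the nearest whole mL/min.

87 mL/min

Patient 1: CrCl = (140 − 22) × 49.7 / (72 × 0.6) × 0.85 = 5864.6 / 43.20 × 0.85 ≈ 115.4 mL/min
Patient 2: CrCl = (140 − 79) × 75 / (72 × 1.9) × 0.85 = 4575.0 / 136.80 × 0.85 ≈ 28.4 mL/min
|115.4 − 28.4| = 87.0 mL/min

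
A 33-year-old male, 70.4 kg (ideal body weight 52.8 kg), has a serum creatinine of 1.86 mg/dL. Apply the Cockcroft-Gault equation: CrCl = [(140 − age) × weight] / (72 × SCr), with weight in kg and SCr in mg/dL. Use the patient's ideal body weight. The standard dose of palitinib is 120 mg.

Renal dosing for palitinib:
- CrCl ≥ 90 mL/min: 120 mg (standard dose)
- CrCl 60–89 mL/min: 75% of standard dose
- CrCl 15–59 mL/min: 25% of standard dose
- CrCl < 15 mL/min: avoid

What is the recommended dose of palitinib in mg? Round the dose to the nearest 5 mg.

CrCl = (140 − 33) × 52.8 / (72 × 1.86) = 5649.6 / 133.92 ≈ 42.2 mL/min
CrCl ≈ 42 mL/min → bracket 15–59 mL/min.
25% of 120 mg = 30 mg

30 mg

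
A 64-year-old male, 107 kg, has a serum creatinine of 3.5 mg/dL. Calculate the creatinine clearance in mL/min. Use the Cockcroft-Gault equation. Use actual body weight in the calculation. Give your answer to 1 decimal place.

CrCl = (140 − 64) × 107 / (72 × 3.5) = 8132.0 / 252.00 ≈ 32.3 mL/min

32.3 mL/min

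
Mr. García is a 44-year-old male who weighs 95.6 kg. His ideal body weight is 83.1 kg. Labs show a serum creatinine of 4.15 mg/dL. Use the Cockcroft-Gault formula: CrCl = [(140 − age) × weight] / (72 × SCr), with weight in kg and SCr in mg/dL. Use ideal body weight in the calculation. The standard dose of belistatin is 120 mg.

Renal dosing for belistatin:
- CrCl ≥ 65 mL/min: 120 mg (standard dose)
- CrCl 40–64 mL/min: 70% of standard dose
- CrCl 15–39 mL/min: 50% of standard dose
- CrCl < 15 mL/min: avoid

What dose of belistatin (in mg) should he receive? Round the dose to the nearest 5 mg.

CrCl = (140 − 44) × 83.1 / (72 × 4.15) = 7977.6 / 298.80 ≈ 26.7 mL/min
CrCl ≈ 27 mL/min → bracket 15–39 mL/min.
50% of 120 mg = 60 mg

60 mg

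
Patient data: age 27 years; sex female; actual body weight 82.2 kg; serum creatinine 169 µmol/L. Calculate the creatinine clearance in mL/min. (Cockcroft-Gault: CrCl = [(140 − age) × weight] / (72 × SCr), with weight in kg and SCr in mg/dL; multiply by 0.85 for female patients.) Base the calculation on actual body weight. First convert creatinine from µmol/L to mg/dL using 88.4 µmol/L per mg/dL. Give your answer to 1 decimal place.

SCr = 169 / 88.4 = 1.912 mg/dL
CrCl = (140 − 27) × 82.2 / (72 × 1.912) × 0.85 = 9288.6 / 137.66 × 0.85 ≈ 57.4 mL/min

57.4 mL/min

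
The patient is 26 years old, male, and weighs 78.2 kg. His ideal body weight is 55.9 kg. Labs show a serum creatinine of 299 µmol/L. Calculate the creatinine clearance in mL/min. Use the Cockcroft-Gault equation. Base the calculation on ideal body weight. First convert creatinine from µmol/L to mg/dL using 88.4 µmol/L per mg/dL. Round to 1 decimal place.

26.2 mL/min

SCr = 299 / 88.4 = 3.382 mg/dL
CrCl = (140 − 26) × 55.9 / (72 × 3.382) = 6372.6 / 243.50 ≈ 26.2 mL/min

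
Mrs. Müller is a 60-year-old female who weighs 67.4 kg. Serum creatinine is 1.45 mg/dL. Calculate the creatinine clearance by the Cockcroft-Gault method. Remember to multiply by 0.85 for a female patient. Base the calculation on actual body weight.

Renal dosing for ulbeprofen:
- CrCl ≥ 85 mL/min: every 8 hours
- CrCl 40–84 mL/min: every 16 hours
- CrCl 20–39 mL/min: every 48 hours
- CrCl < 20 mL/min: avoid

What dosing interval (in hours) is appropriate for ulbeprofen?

every 16 hours

CrCl = (140 − 60) × 67.4 / (72 × 1.45) × 0.85 = 5392.0 / 104.40 × 0.85 ≈ 43.9 mL/min
CrCl ≈ 44 mL/min → bracket 40–84 mL/min → every 16 hours.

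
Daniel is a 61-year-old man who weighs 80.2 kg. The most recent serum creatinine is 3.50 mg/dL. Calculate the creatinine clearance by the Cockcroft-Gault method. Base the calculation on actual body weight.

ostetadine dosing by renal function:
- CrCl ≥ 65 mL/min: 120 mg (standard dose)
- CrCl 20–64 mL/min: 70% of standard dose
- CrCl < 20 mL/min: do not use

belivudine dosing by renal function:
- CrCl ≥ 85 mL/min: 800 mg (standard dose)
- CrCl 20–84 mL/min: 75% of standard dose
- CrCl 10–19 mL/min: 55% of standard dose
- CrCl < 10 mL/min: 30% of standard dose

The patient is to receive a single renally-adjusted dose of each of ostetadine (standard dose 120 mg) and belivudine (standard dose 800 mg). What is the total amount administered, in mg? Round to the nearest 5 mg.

CrCl = (140 − 61) × 80.2 / (72 × 3.5) = 6335.8 / 252.00 ≈ 25.1 mL/min
CrCl ≈ 25 mL/min.
ostetadine: 20–64 mL/min → 70% of 120 mg = 84 mg.
belivudine: 20–84 mL/min → 75% of 800 mg = 600 mg.
Total = 84 + 600 = 684 mg.

685 mg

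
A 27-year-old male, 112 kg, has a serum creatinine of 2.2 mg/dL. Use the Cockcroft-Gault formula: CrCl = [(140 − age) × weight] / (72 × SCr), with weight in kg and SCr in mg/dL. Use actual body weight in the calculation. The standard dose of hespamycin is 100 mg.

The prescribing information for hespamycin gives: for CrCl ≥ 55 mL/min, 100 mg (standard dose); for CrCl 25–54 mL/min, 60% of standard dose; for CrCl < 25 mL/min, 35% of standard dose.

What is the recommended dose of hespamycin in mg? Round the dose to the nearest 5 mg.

CrCl = (140 − 27) × 112 / (72 × 2.2) = 12656.0 / 158.40 ≈ 79.9 mL/min
CrCl ≈ 80 mL/min → bracket ≥ 55 mL/min.
100% of 100 mg = 100 mg

100 mg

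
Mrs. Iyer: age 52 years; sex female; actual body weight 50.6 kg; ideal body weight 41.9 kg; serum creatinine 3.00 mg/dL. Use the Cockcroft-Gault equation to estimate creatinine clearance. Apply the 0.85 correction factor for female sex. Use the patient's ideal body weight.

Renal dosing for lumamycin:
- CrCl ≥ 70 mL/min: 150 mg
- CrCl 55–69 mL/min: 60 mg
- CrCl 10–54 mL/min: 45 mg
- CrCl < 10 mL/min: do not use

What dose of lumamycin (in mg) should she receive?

CrCl = (140 − 52) × 41.9 / (72 × 3) × 0.85 = 3687.2 / 216.00 × 0.85 ≈ 14.5 mL/min
CrCl ≈ 15 mL/min → bracket 10–54 mL/min.
Dose for this bracket: 45 mg.

45 mg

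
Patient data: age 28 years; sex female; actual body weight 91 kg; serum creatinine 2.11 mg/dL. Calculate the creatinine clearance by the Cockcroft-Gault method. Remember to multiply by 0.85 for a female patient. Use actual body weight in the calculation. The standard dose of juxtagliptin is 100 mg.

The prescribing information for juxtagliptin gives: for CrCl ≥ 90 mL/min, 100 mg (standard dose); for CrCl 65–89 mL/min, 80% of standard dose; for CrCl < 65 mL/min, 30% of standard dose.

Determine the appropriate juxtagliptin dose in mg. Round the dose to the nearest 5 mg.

CrCl = (140 − 28) × 91 / (72 × 2.11) × 0.85 = 10192.0 / 151.92 × 0.85 ≈ 57.0 mL/min
CrCl ≈ 57 mL/min → bracket < 65 mL/min.
30% of 100 mg = 30 mg

30 mg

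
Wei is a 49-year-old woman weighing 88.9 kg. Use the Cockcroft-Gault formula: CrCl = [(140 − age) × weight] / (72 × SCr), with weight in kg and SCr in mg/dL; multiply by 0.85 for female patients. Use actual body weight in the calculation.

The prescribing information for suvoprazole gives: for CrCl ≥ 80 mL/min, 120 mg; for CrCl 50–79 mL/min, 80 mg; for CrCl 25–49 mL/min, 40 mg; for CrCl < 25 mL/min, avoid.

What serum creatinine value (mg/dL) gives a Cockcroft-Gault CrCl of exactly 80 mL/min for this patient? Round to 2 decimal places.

1.19 mg/dL

Standard dose requires CrCl ≥ 80 mL/min.
Set (140 − 49) × 88.9 × 0.85 / (72 × SCr) = 80
SCr = (140 − 49) × 88.9 × 0.85 / (72 × 80) = 1.194 mg/dL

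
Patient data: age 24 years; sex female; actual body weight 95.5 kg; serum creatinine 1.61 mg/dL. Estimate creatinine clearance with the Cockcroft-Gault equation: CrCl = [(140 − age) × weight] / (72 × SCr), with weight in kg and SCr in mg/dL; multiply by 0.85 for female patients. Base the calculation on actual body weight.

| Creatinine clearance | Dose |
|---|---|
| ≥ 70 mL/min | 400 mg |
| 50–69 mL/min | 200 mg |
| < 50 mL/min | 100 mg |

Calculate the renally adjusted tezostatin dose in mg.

CrCl = (140 − 24) × 95.5 / (72 × 1.61) × 0.85 = 11078.0 / 115.92 × 0.85 ≈ 81.2 mL/min
CrCl ≈ 81 mL/min → bracket ≥ 70 mL/min.
Dose for this bracket: 400 mg.

400 mg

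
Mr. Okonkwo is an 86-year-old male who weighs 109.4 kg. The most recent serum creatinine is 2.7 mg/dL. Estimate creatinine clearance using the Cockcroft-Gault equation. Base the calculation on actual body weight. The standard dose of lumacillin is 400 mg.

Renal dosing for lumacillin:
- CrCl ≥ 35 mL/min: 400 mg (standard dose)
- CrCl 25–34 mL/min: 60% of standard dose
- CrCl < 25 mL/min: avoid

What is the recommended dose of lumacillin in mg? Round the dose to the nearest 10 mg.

240 mg

CrCl = (140 − 86) × 109.4 / (72 × 2.7) = 5907.6 / 194.40 ≈ 30.4 mL/min
CrCl ≈ 30 mL/min → bracket 25–34 mL/min.
60% of 400 mg = 240 mg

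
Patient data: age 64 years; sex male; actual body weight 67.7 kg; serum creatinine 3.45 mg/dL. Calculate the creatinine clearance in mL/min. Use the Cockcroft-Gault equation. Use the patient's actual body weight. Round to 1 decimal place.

CrCl = (140 − 64) × 67.7 / (72 × 3.45) = 5145.2 / 248.40 ≈ 20.7 mL/min

20.7 mL/min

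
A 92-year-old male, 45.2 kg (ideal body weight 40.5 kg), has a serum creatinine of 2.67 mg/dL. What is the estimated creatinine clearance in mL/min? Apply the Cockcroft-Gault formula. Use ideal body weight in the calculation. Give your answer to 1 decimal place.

10.1 mL/min

CrCl = (140 − 92) × 40.5 / (72 × 2.67) = 1944.0 / 192.24 ≈ 10.1 mL/min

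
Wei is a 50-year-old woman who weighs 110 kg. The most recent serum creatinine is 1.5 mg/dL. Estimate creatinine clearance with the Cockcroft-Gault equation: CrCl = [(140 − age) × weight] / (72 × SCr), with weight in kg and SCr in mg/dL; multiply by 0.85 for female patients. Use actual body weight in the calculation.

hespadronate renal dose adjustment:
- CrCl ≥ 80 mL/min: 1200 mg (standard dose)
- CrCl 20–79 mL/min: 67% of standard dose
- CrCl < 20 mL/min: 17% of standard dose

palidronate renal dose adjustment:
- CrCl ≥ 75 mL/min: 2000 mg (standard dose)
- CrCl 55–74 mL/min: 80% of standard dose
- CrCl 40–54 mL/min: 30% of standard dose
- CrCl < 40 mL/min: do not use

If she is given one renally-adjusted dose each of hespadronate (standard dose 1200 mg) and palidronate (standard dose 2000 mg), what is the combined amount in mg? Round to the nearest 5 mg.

2805 mg

CrCl = (140 − 50) × 110 / (72 × 1.5) × 0.85 = 9900.0 / 108.00 × 0.85 ≈ 77.9 mL/min
CrCl ≈ 78 mL/min.
hespadronate: 20–79 mL/min → 67% of 1200 mg = 804 mg.
palidronate: ≥ 75 mL/min → 100% of 2000 mg = 2000 mg.
Total = 804 + 2000 = 2804 mg.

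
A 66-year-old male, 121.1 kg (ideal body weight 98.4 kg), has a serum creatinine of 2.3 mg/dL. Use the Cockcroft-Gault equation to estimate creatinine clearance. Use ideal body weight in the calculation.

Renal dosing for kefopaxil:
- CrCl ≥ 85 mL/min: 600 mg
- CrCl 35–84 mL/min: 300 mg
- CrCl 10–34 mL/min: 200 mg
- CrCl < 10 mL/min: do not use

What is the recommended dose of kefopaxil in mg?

CrCl = (140 − 66) × 98.4 / (72 × 2.3) = 7281.6 / 165.60 ≈ 44.0 mL/min
CrCl ≈ 44 mL/min → bracket 35–84 mL/min.
Dose for this bracket: 300 mg.

300 mg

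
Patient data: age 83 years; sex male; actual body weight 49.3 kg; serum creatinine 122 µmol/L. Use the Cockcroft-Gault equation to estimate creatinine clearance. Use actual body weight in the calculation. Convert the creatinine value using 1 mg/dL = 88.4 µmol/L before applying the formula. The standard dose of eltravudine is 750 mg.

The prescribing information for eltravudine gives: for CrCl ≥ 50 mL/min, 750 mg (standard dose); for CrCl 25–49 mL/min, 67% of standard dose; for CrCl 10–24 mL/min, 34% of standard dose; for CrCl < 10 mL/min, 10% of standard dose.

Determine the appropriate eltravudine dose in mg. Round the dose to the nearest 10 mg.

SCr = 122 / 88.4 = 1.38 mg/dL
CrCl = (140 − 83) × 49.3 / (72 × 1.38) = 2810.1 / 99.36 ≈ 28.3 mL/min
CrCl ≈ 28 mL/min → bracket 25–49 mL/min.
67% of 750 mg = 502.5 mg → 500 mg

500 mg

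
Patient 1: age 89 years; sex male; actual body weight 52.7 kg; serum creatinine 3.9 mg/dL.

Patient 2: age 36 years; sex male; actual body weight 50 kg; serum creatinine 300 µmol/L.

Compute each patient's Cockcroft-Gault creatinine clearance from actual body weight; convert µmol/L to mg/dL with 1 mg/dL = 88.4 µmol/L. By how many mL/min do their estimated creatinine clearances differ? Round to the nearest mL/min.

Patient 1: CrCl = (140 − 89) × 52.7 / (72 × 3.9) = 2687.7 / 280.80 ≈ 9.6 mL/min
Patient 2: SCr = 300 / 88.4 = 3.394 mg/dL
Patient 2: CrCl = (140 − 36) × 50 / (72 × 3.394) = 5200.0 / 244.37 ≈ 21.3 mL/min
|9.6 − 21.3| = 11.7 mL/min

12 mL/min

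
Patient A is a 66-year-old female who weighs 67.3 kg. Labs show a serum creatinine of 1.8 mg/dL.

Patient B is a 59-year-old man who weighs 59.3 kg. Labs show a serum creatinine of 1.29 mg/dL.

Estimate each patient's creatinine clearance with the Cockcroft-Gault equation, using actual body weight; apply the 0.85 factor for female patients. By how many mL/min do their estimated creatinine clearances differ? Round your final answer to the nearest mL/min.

Patient A: CrCl = (140 − 66) × 67.3 / (72 × 1.8) × 0.85 = 4980.2 / 129.60 × 0.85 ≈ 32.7 mL/min
Patient B: CrCl = (140 − 59) × 59.3 / (72 × 1.29) = 4803.3 / 92.88 ≈ 51.7 mL/min
|32.7 − 51.7| = 19.0 mL/min

19 mL/min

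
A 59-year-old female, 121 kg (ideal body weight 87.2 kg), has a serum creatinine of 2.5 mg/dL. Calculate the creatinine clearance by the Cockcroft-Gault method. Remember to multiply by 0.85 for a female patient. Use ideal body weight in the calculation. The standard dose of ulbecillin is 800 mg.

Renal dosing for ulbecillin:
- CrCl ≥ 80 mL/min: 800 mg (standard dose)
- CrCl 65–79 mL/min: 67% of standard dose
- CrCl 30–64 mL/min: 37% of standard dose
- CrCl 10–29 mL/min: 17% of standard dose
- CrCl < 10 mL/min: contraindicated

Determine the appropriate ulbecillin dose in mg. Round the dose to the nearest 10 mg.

CrCl = (140 − 59) × 87.2 / (72 × 2.5) × 0.85 = 7063.2 / 180.00 × 0.85 ≈ 33.4 mL/min
CrCl ≈ 33 mL/min → bracket 30–64 mL/min.
37% of 800 mg = 296 mg → 300 mg

300 mg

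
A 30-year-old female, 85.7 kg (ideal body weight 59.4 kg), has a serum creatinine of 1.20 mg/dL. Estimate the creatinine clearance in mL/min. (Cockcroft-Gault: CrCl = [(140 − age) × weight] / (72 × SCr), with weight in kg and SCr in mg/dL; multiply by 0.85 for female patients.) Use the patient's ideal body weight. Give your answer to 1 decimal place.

64.3 mL/min

CrCl = (140 − 30) × 59.4 / (72 × 1.2) × 0.85 = 6534.0 / 86.40 × 0.85 ≈ 64.3 mL/min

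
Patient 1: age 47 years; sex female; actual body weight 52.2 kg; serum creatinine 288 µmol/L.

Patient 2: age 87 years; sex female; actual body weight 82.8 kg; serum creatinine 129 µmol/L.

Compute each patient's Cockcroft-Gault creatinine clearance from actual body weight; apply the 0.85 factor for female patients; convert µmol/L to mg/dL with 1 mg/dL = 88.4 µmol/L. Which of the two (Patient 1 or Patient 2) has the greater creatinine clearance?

Patient 2

Patient 1: SCr = 288 / 88.4 = 3.258 mg/dL
Patient 1: CrCl = (140 − 47) × 52.2 / (72 × 3.258) × 0.85 = 4854.6 / 234.58 × 0.85 ≈ 17.6 mL/min
Patient 2: SCr = 129 / 88.4 = 1.459 mg/dL
Patient 2: CrCl = (140 − 87) × 82.8 / (72 × 1.459) × 0.85 = 4388.4 / 105.05 × 0.85 ≈ 35.5 mL/min
17.6 vs 35.5 mL/min → Patient 2 is higher.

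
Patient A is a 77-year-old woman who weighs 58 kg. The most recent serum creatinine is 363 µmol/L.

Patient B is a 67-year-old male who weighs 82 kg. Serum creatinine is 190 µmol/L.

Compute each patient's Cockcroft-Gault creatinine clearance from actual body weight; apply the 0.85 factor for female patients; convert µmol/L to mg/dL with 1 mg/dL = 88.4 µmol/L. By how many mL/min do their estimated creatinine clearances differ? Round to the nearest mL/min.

Patient A: SCr = 363 / 88.4 = 4.106 mg/dL
Patient A: CrCl = (140 − 77) × 58 / (72 × 4.106) × 0.85 = 3654.0 / 295.63 × 0.85 ≈ 10.5 mL/min
Patient B: SCr = 190 / 88.4 = 2.149 mg/dL
Patient B: CrCl = (140 − 67) × 82 / (72 × 2.149) = 5986.0 / 154.73 ≈ 38.7 mL/min
|10.5 − 38.7| = 28.2 mL/min

28 mL/min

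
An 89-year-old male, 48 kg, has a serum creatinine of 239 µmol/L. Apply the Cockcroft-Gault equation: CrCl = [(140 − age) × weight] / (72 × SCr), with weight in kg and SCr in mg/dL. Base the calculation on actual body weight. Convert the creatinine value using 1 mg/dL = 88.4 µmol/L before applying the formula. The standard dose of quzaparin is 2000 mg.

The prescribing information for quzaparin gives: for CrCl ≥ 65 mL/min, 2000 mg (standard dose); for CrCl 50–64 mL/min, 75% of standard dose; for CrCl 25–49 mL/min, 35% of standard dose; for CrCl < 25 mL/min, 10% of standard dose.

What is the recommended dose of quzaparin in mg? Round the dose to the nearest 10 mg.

200 mg

SCr = 239 / 88.4 = 2.704 mg/dL
CrCl = (140 − 89) × 48 / (72 × 2.704) = 2448.0 / 194.69 ≈ 12.6 mL/min
CrCl ≈ 13 mL/min → bracket < 25 mL/min.
10% of 2000 mg = 200 mg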